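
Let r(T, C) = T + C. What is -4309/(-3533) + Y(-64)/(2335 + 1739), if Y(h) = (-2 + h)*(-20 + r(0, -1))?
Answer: 534562/342701 ≈ 1.5598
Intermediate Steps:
r(T, C) = C + T
Y(h) = 42 - 21*h (Y(h) = (-2 + h)*(-20 + (-1 + 0)) = (-2 + h)*(-20 - 1) = (-2 + h)*(-21) = 42 - 21*h)
-4309/(-3533) + Y(-64)/(2335 + 1739) = -4309/(-3533) + (42 - 21*(-64))/(2335 + 1739) = -4309*(-1/3533) + (42 + 1344)/4074 = 4309/3533 + 1386*(1/4074) = 4309/3533 + 33/97 = 534562/342701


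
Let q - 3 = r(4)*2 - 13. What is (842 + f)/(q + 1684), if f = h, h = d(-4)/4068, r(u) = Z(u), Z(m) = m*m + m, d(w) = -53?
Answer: 3425203/6972552 ≈ 0.49124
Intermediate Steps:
Z(m) = m + m² (Z(m) = m² + m = m + m²)
r(u) = u*(1 + u)
h = -53/4068 ≈ -0.013029
f = -53/4068 ≈ -0.013029
q = 30 (q = 3 + ((4*(1 + 4))*2 - 13) = 3 + ((4*5)*2 - 13) = 3 + (20*2 - 13) = 3 + (40 - 13) = 3 + 27 = 30)
(842 + f)/(q + 1684) = (842 - 53/4068)/(30 + 1684) = (3425203/4068)/1714 = (3425203/4068)*(1/1714) = 3425203/6972552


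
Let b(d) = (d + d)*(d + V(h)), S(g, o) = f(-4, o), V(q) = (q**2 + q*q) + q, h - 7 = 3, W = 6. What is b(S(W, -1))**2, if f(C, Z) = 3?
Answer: 1633284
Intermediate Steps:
h = 10 (h = 7 + 3 = 10)
V(q) = q + 2*q**2 (V(q) = (q**2 + q**2) + q = 2*q**2 + q = q + 2*q**2)
S(g, o) = 3
b(d) = 2*d*(210 + d) (b(d) = (d + d)*(d + 10*(1 + 2*10)) = (2*d)*(d + 10*(1 + 20)) = (2*d)*(d + 10*21) = (2*d)*(d + 210) = (2*d)*(210 + d) = 2*d*(210 + d))
b(S(W, -1))**2 = (2*3*(210 + 3))**2 = (2*3*213)**2 = 1278**2 = 1633284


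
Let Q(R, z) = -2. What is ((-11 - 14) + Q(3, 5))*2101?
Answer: -56727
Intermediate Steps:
((-11 - 14) + Q(3, 5))*2101 = ((-11 - 14) - 2)*2101 = (-25 - 2)*2101 = -27*2101 = -56727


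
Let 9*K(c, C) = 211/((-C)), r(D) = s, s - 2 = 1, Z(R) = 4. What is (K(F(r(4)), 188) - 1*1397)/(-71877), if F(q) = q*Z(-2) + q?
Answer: 2363935/121615884 ≈ 0.019438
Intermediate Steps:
s = 3 (s = 2 + 1 = 3)
r(D) = 3
F(q) = 5*q (F(q) = q*4 + q = 4*q + q = 5*q)
K(c, C) = -211/(9*C) (K(c, C) = (211/((-C)))/9 = (211*(-1/C))/9 = (-211/C)/9 = -211/(9*C))
(K(F(r(4)), 188) - 1*1397)/(-71877) = (-211/9/188 - 1*1397)/(-71877) = (-211/9*1/188 - 1397)*(-1/71877) = (-211/1692 - 1397)*(-1/71877) = -2363935/1692*(-1/71877) = 2363935/121615884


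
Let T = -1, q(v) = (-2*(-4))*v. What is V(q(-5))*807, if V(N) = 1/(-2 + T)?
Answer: -269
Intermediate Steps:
q(v) = 8*v
V(N) = -⅓ (V(N) = 1/(-2 - 1) = 1/(-3) = -⅓)
V(q(-5))*807 = -⅓*807 = -269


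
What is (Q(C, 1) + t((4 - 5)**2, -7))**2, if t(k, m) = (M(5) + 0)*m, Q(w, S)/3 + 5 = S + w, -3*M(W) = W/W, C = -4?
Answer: 4225/9 ≈ 469.44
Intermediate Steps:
M(W) = -1/3 (M(W) = -W/(3*W) = -1/3*1 = -1/3)
Q(w, S) = -15 + 3*S + 3*w (Q(w, S) = -15 + 3*(S + w) = -15 + (3*S + 3*w) = -15 + 3*S + 3*w)
t(k, m) = -m/3 (t(k, m) = (-1/3 + 0)*m = -m/3)
(Q(C, 1) + t((4 - 5)**2, -7))**2 = ((-15 + 3*1 + 3*(-4)) - 1/3*(-7))**2 = ((-15 + 3 - 12) + 7/3)**2 = (-24 + 7/3)**2 = (-65/3)**2 = 4225/9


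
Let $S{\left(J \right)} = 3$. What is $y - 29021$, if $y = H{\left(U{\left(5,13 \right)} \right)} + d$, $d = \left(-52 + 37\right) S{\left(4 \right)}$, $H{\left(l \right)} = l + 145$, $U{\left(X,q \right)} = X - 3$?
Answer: $-28919$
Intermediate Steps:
$U{\left(X,q \right)} = -3 + X$
$H{\left(l \right)} = 145 + l$
$d = -45$ ($d = \left(-52 + 37\right) 3 = \left(-15\right) 3 = -45$)
$y = 102$ ($y = \left(145 + \left(-3 + 5\right)\right) - 45 = \left(145 + 2\right) - 45 = 147 - 45 = 102$)
$y - 29021 = 102 - 29021 = -28919$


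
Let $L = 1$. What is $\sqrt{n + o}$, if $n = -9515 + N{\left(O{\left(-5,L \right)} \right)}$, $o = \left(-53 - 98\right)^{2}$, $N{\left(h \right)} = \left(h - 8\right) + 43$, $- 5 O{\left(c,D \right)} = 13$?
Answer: $\frac{4 \sqrt{20810}}{5} \approx 115.41$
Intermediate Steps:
$O{\left(c,D \right)} = - \frac{13}{5}$ ($O{\left(c,D \right)} = \left(- \frac{1}{5}\right) 13 = - \frac{13}{5}$)
$N{\left(h \right)} = 35 + h$ ($N{\left(h \right)} = \left(-8 + h\right) + 43 = 35 + h$)
$o = 22801$ ($o = \left(-151\right)^{2} = 22801$)
$n = - \frac{47413}{5}$ ($n = -9515 + \left(35 - \frac{13}{5}\right) = -9515 + \frac{162}{5} = - \frac{47413}{5} \approx -9482.6$)
$\sqrt{n + o} = \sqrt{- \frac{47413}{5} + 22801} = \sqrt{\frac{66592}{5}} = \frac{4 \sqrt{20810}}{5}$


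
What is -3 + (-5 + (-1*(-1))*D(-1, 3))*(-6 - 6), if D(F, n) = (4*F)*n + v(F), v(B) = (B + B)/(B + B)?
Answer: 189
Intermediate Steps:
v(B) = 1 (v(B) = (2*B)/((2*B)) = (2*B)*(1/(2*B)) = 1)
D(F, n) = 1 + 4*F*n (D(F, n) = (4*F)*n + 1 = 4*F*n + 1 = 1 + 4*F*n)
-3 + (-5 + (-1*(-1))*D(-1, 3))*(-6 - 6) = -3 + (-5 + (-1*(-1))*(1 + 4*(-1)*3))*(-6 - 6) = -3 + (-5 + 1*(1 - 12))*(-12) = -3 + (-5 + 1*(-11))*(-12) = -3 + (-5 - 11)*(-12) = -3 - 16*(-12) = -3 + 192 = 189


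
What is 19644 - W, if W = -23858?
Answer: 43502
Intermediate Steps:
19644 - W = 19644 - 1*(-23858) = 19644 + 23858 = 43502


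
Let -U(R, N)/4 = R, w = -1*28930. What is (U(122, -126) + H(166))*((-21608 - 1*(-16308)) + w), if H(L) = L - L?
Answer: 16704240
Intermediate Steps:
H(L) = 0
w = -28930
U(R, N) = -4*R
(U(122, -126) + H(166))*((-21608 - 1*(-16308)) + w) = (-4*122 + 0)*((-21608 - 1*(-16308)) - 28930) = (-488 + 0)*((-21608 + 16308) - 28930) = -488*(-5300 - 28930) = -488*(-34230) = 16704240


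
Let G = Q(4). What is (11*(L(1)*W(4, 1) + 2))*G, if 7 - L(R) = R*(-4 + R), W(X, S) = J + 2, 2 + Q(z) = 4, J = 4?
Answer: 1364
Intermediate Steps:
Q(z) = 2 (Q(z) = -2 + 4 = 2)
G = 2
W(X, S) = 6 (W(X, S) = 4 + 2 = 6)
L(R) = 7 - R*(-4 + R)
(11*(L(1)*W(4, 1) + 2))*G = (11*((7 - 1*1² + 4*1)*6 + 2))*2 = (11*((7 - 1*1 + 4)*6 + 2))*2 = (11*((7 - 1 + 4)*6 + 2))*2 = (11*(10*6 + 2))*2 = (11*(60 + 2))*2 = (11*62)*2 = 682*2 = 1364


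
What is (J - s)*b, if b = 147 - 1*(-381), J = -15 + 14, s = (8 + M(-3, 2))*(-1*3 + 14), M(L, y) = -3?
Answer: -29568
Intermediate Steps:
s = 55 (s = (8 - 3)*(-1*3 + 14) = 5*(-3 + 14) = 5*11 = 55)
J = -1
b = 528 (b = 147 + 381 = 528)
(J - s)*b = (-1 - 1*55)*528 = (-1 - 55)*528 = -56*528 = -29568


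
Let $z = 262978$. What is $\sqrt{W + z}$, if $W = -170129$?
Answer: $\sqrt{92849} \approx 304.71$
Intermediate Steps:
$\sqrt{W + z} = \sqrt{-170129 + 262978} = \sqrt{92849}$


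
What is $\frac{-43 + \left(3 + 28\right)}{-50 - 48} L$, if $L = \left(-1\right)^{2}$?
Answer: $\frac{6}{49} \approx 0.12245$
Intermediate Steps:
$L = 1$
$\frac{-43 + \left(3 + 28\right)}{-50 - 48} L = \frac{-43 + \left(3 + 28\right)}{-50 - 48} \cdot 1 = \frac{-43 + 31}{-98} \cdot 1 = \left(-12\right) \left(- \frac{1}{98}\right) 1 = \frac{6}{49} \cdot 1 = \frac{6}{49}$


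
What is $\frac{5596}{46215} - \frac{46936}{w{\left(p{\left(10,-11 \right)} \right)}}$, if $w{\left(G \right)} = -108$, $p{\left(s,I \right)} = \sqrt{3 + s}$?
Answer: $\frac{60270878}{138645} \approx 434.71$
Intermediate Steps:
$\frac{5596}{46215} - \frac{46936}{w{\left(p{\left(10,-11 \right)} \right)}} = \frac{5596}{46215} - \frac{46936}{-108} = 5596 \cdot \frac{1}{46215} - - \frac{11734}{27} = \frac{5596}{46215} + \frac{11734}{27} = \frac{60270878}{138645}$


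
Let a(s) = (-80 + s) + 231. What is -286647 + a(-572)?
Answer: -287068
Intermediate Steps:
a(s) = 151 + s
-286647 + a(-572) = -286647 + (151 - 572) = -286647 - 421 = -287068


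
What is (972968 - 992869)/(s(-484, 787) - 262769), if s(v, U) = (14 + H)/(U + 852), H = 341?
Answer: 32617739/430678036 ≈ 0.075736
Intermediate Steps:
s(v, U) = 355/(852 + U) (s(v, U) = (14 + 341)/(U + 852) = 355/(852 + U))
(972968 - 992869)/(s(-484, 787) - 262769) = (972968 - 992869)/(355/(852 + 787) - 262769) = -19901/(355/1639 - 262769) = -19901/(-430678036/1639) = -19901*(-1639/430678036) = 32617739/430678036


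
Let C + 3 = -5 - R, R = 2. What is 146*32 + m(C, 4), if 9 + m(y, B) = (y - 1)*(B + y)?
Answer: 4729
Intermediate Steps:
C = -10 (C = -3 + (-5 - 1*2) = -3 + (-5 - 2) = -3 - 7 = -10)
m(y, B) = -9 + (-1 + y)*(B + y) (m(y, B) = -9 + (y - 1)*(B + y) = -9 + (-1 + y)*(B + y))
146*32 + m(C, 4) = 146*32 + (-9 + (-10)² - 1*4 - 1*(-10) + 4*(-10)) = 4672 + (-9 + 100 - 4 + 10 - 40) = 4672 + 57 = 4729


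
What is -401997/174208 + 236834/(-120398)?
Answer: -44829006139/10487147392 ≈ -4.2747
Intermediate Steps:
-401997/174208 + 236834/(-120398) = -401997*1/174208 + 236834*(-1/120398) = -401997/174208 - 118417/60199 = -44829006139/10487147392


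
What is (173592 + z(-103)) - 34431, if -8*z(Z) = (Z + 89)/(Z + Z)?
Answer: 114668657/824 ≈ 1.3916e+5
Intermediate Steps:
z(Z) = -(89 + Z)/(16*Z) (z(Z) = -(Z + 89)/(8*(Z + Z)) = -(89 + Z)/(8*(2*Z)) = -(89 + Z)*1/(2*Z)/8 = -(89 + Z)/(16*Z))
(173592 + z(-103)) - 34431 = (173592 + (1/16)*(-89 - 1*(-103))/(-103)) - 34431 = (173592 + (1/16)*(-1/103)*(-89 + 103)) - 34431 = (173592 + (1/16)*(-1/103)*14) - 34431 = (173592 - 7/824) - 34431 = 143039801/824 - 34431 = 114668657/824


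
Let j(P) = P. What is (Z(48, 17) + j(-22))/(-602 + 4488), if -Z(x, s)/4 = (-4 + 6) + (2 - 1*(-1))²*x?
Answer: -879/1943 ≈ -0.45239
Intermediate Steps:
Z(x, s) = -8 - 36*x (Z(x, s) = -4*((-4 + 6) + (2 - 1*(-1))²*x) = -4*(2 + (2 + 1)²*x) = -4*(2 + 3²*x) = -4*(2 + 9*x) = -8 - 36*x)
(Z(48, 17) + j(-22))/(-602 + 4488) = ((-8 - 36*48) - 22)/(-602 + 4488) = ((-8 - 1728) - 22)/3886 = (-1736 - 22)*(1/3886) = -1758*1/3886 = -879/1943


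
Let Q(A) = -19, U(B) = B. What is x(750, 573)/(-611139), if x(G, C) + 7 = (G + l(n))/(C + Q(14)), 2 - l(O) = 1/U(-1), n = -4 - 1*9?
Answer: 3125/338571006 ≈ 9.2300e-6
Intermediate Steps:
n = -13 (n = -4 - 9 = -13)
l(O) = 3 (l(O) = 2 - 1/(-1) = 2 - 1*(-1) = 2 + 1 = 3)
x(G, C) = -7 + (3 + G)/(-19 + C) (x(G, C) = -7 + (G + 3)/(C - 19) = -7 + (3 + G)/(-19 + C))
x(750, 573)/(-611139) = ((136 + 750 - 7*573)/(-19 + 573))/(-611139) = ((136 + 750 - 4011)/554)*(-1/611139) = ((1/554)*(-3125))*(-1/611139) = -3125/554*(-1/611139) = 3125/338571006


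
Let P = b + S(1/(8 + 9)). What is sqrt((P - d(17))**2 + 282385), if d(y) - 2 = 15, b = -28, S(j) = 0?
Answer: sqrt(284410) ≈ 533.30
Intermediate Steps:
d(y) = 17 (d(y) = 2 + 15 = 17)
P = -28 (P = -28 + 0 = -28)
sqrt((P - d(17))**2 + 282385) = sqrt((-28 - 1*17)**2 + 282385) = sqrt((-28 - 17)**2 + 282385) = sqrt((-45)**2 + 282385) = sqrt(2025 + 282385) = sqrt(284410)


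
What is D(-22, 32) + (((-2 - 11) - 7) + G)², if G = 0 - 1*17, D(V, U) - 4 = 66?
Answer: 1439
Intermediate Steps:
D(V, U) = 70 (D(V, U) = 4 + 66 = 70)
G = -17 (G = 0 - 17 = -17)
D(-22, 32) + (((-2 - 11) - 7) + G)² = 70 + (((-2 - 11) - 7) - 17)² = 70 + ((-13 - 7) - 17)² = 70 + (-20 - 17)² = 70 + (-37)² = 70 + 1369 = 1439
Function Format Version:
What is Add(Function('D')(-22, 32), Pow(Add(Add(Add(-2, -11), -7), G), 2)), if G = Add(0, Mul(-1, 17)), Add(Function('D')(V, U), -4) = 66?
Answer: 1439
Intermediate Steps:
Function('D')(V, U) = 70 (Function('D')(V, U) = Add(4, 66) = 70)
G = -17 (G = Add(0, -17) = -17)
Add(Function('D')(-22, 32), Pow(Add(Add(Add(-2, -11), -7), G), 2)) = Add(70, Pow(Add(Add(Add(-2, -11), -7), -17), 2)) = Add(70, Pow(Add(Add(-13, -7), -17), 2)) = Add(70, Pow(Add(-20, -17), 2)) = Add(70, Pow(-37, 2)) = Add(70, 1369) = 1439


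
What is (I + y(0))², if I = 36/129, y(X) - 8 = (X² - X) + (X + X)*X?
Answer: 126736/1849 ≈ 68.543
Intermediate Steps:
y(X) = 8 - X + 3*X² (y(X) = 8 + ((X² - X) + (X + X)*X) = 8 + ((X² - X) + (2*X)*X) = 8 + ((X² - X) + 2*X²) = 8 + (-X + 3*X²) = 8 - X + 3*X²)
I = 12/43 (I = 36*(1/129) = 12/43 ≈ 0.27907)
(I + y(0))² = (12/43 + (8 - 1*0 + 3*0²))² = (12/43 + (8 + 0 + 3*0))² = (12/43 + (8 + 0 + 0))² = (12/43 + 8)² = (356/43)² = 126736/1849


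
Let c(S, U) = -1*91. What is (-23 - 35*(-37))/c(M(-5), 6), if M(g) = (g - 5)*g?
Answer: -1272/91 ≈ -13.978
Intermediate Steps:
M(g) = g*(-5 + g) (M(g) = (-5 + g)*g = g*(-5 + g))
c(S, U) = -91
(-23 - 35*(-37))/c(M(-5), 6) = (-23 - 35*(-37))/(-91) = (-23 + 1295)*(-1/91) = 1272*(-1/91) = -1272/91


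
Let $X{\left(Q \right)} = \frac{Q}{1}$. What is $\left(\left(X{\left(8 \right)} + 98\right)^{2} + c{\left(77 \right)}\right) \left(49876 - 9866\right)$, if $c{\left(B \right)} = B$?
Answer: $452633130$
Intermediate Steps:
$X{\left(Q \right)} = Q$ ($X{\left(Q \right)} = Q 1 = Q$)
$\left(\left(X{\left(8 \right)} + 98\right)^{2} + c{\left(77 \right)}\right) \left(49876 - 9866\right) = \left(\left(8 + 98\right)^{2} + 77\right) \left(49876 - 9866\right) = \left(106^{2} + 77\right) 40010 = \left(11236 + 77\right) 40010 = 11313 \cdot 40010 = 452633130$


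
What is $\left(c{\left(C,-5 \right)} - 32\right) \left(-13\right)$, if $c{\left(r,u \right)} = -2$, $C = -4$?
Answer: $442$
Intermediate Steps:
$\left(c{\left(C,-5 \right)} - 32\right) \left(-13\right) = \left(-2 - 32\right) \left(-13\right) = \left(-34\right) \left(-13\right) = 442$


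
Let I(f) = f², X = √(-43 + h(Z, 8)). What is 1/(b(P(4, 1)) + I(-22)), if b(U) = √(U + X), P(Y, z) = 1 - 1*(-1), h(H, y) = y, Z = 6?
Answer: 1/(484 + √(2 + I*√35)) ≈ 0.0020575 - 6.167e-6*I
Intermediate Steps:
P(Y, z) = 2 (P(Y, z) = 1 + 1 = 2)
X = I*√35 (X = √(-43 + 8) = √(-35) = I*√35 ≈ 5.9161*I)
b(U) = √(U + I*√35)
1/(b(P(4, 1)) + I(-22)) = 1/(√(2 + I*√35) + (-22)²) = 1/(√(2 + I*√35) + 484) = 1/(484 + √(2 + I*√35))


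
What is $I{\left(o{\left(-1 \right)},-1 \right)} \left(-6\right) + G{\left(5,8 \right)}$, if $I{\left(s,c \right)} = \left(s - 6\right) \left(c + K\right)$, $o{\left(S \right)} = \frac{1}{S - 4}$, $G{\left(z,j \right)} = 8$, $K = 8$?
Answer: $\frac{1342}{5} \approx 268.4$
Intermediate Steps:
$o{\left(S \right)} = \frac{1}{-4 + S}$
$I{\left(s,c \right)} = \left(-6 + s\right) \left(8 + c\right)$ ($I{\left(s,c \right)} = \left(s - 6\right) \left(c + 8\right) = \left(-6 + s\right) \left(8 + c\right)$)
$I{\left(o{\left(-1 \right)},-1 \right)} \left(-6\right) + G{\left(5,8 \right)} = \left(-48 - -6 + \frac{8}{-4 - 1} - \frac{1}{-4 - 1}\right) \left(-6\right) + 8 = \left(-48 + 6 + \frac{8}{-5} - \frac{1}{-5}\right) \left(-6\right) + 8 = \left(-48 + 6 + 8 \left(- \frac{1}{5}\right) - - \frac{1}{5}\right) \left(-6\right) + 8 = \left(-48 + 6 - \frac{8}{5} + \frac{1}{5}\right) \left(-6\right) + 8 = \left(- \frac{217}{5}\right) \left(-6\right) + 8 = \frac{1302}{5} + 8 = \frac{1342}{5}$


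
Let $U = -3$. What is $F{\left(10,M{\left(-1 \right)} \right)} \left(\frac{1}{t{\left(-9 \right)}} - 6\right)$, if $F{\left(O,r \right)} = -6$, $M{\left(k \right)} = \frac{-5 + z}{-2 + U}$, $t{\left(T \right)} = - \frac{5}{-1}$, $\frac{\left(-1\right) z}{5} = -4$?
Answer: $\frac{174}{5} \approx 34.8$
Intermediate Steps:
$z = 20$ ($z = \left(-5\right) \left(-4\right) = 20$)
$t{\left(T \right)} = 5$ ($t{\left(T \right)} = \left(-5\right) \left(-1\right) = 5$)
$M{\left(k \right)} = -3$ ($M{\left(k \right)} = \frac{-5 + 20}{-2 - 3} = \frac{15}{-5} = 15 \left(- \frac{1}{5}\right) = -3$)
$F{\left(10,M{\left(-1 \right)} \right)} \left(\frac{1}{t{\left(-9 \right)}} - 6\right) = - 6 \left(\frac{1}{5} - 6\right) = \left(-6\right) \left(- \frac{29}{5}\right) = \frac{174}{5}$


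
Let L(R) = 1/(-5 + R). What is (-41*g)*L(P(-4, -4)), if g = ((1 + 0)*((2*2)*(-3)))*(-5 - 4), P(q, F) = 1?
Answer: 1107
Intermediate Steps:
g = 108 (g = (1*(4*(-3)))*(-9) = (1*(-12))*(-9) = -12*(-9) = 108)
(-41*g)*L(P(-4, -4)) = (-41*108)/(-5 + 1) = -4428/(-4) = -4428*(-¼) = 1107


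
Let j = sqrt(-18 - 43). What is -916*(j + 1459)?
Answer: -1336444 - 916*I*sqrt(61) ≈ -1.3364e+6 - 7154.2*I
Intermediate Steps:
j = I*sqrt(61) (j = sqrt(-61) = I*sqrt(61) ≈ 7.8102*I)
-916*(j + 1459) = -916*(I*sqrt(61) + 1459) = -916*(1459 + I*sqrt(61)) = -1336444 - 916*I*sqrt(61)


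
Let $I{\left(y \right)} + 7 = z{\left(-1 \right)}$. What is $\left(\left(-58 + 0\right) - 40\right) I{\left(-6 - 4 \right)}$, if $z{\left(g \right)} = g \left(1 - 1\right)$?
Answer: $686$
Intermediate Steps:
$z{\left(g \right)} = 0$ ($z{\left(g \right)} = g 0 = 0$)
$I{\left(y \right)} = -7$ ($I{\left(y \right)} = -7 + 0 = -7$)
$\left(\left(-58 + 0\right) - 40\right) I{\left(-6 - 4 \right)} = \left(\left(-58 + 0\right) - 40\right) \left(-7\right) = \left(-58 - 40\right) \left(-7\right) = \left(-98\right) \left(-7\right) = 686$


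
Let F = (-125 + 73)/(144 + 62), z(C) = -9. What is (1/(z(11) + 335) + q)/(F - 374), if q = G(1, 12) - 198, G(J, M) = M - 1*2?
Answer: 6312561/12566648 ≈ 0.50233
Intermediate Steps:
G(J, M) = -2 + M (G(J, M) = M - 2 = -2 + M)
q = -188 (q = (-2 + 12) - 198 = 10 - 198 = -188)
F = -26/103 (F = -52/206 = -52*1/206 = -26/103 ≈ -0.25243)
(1/(z(11) + 335) + q)/(F - 374) = (1/(-9 + 335) - 188)/(-26/103 - 374) = (1/326 - 188)/(-38548/103) = (1/326 - 188)*(-103/38548) = -61287/326*(-103/38548) = 6312561/12566648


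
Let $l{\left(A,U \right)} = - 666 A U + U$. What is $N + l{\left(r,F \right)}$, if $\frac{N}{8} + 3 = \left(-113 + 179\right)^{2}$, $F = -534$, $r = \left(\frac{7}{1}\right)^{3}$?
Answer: $122020182$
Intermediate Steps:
$r = 343$ ($r = \left(7 \cdot 1\right)^{3} = 7^{3} = 343$)
$l{\left(A,U \right)} = U - 666 A U$ ($l{\left(A,U \right)} = - 666 A U + U = U - 666 A U$)
$N = 34824$ ($N = -24 + 8 \left(-113 + 179\right)^{2} = -24 + 8 \cdot 66^{2} = -24 + 8 \cdot 4356 = -24 + 34848 = 34824$)
$N + l{\left(r,F \right)} = 34824 - 534 \left(1 - 228438\right) = 34824 - -121985358 = 34824 + 121985358 = 122020182$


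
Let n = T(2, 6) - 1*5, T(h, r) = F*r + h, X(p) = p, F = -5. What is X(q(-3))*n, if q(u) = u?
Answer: 99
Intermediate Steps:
T(h, r) = h - 5*r (T(h, r) = -5*r + h = h - 5*r)
n = -33 (n = (2 - 5*6) - 1*5 = (2 - 30) - 5 = -28 - 5 = -33)
X(q(-3))*n = -3*(-33) = 99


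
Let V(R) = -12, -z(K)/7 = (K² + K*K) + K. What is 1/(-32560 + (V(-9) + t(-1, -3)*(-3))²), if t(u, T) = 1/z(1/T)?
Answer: -49/1583119 ≈ -3.0952e-5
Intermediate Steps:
z(K) = -14*K² - 7*K (z(K) = -7*((K² + K*K) + K) = -7*((K² + K²) + K) = -7*(2*K² + K) = -7*(K + 2*K²) = -14*K² - 7*K)
t(u, T) = -T/(7*(1 + 2/T)) (t(u, T) = 1/(-7*(1 + 2/T)/T) = -T/(7*(1 + 2/T)))
1/(-32560 + (V(-9) + t(-1, -3)*(-3))²) = 1/(-32560 + (-12 - 1*(-3)²/(14 + 7*(-3))*(-3))²) = 1/(-32560 + (-12 - 1*9/(14 - 21)*(-3))²) = 1/(-32560 + (-12 - 1*9/(-7)*(-3))²) = 1/(-32560 + (-12 - 1*9*(-⅐)*(-3))²) = 1/(-32560 + (-12 + (9/7)*(-3))²) = 1/(-32560 + (-12 - 27/7)²) = 1/(-32560 + (-111/7)²) = 1/(-32560 + 12321/49) = 1/(-1583119/49) = -49/1583119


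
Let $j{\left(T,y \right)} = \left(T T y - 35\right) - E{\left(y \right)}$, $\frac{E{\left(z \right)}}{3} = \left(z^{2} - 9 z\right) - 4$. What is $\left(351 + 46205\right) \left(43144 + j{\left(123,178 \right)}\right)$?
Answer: $123179587372$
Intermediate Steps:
$E{\left(z \right)} = -12 - 27 z + 3 z^{2}$ ($E{\left(z \right)} = 3 \left(\left(z^{2} - 9 z\right) - 4\right) = 3 \left(-4 + z^{2} - 9 z\right) = -12 - 27 z + 3 z^{2}$)
$j{\left(T,y \right)} = -23 - 3 y^{2} + 27 y + y T^{2}$ ($j{\left(T,y \right)} = \left(T T y - 35\right) - \left(-12 - 27 y + 3 y^{2}\right) = \left(T^{2} y - 35\right) + \left(12 - 3 y^{2} + 27 y\right) = \left(y T^{2} - 35\right) + \left(12 - 3 y^{2} + 27 y\right) = \left(-35 + y T^{2}\right) + \left(12 - 3 y^{2} + 27 y\right) = -23 - 3 y^{2} + 27 y + y T^{2}$)
$\left(351 + 46205\right) \left(43144 + j{\left(123,178 \right)}\right) = \left(351 + 46205\right) \left(43144 + \left(-23 - 3 \cdot 178^{2} + 27 \cdot 178 + 178 \cdot 123^{2}\right)\right) = 46556 \left(43144 + \left(-23 - 95052 + 4806 + 178 \cdot 15129\right)\right) = 46556 \left(43144 + \left(-23 - 95052 + 4806 + 2692962\right)\right) = 46556 \left(43144 + 2602693\right) = 46556 \cdot 2645837 = 123179587372$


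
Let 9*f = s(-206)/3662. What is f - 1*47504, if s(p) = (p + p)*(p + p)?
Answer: -782733544/16479 ≈ -47499.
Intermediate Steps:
s(p) = 4*p² (s(p) = (2*p)*(2*p) = 4*p²)
f = 84872/16479 (f = ((4*(-206)²)/3662)/9 = ((4*42436)*(1/3662))/9 = (169744*(1/3662))/9 = (⅑)*(84872/1831) = 84872/16479 ≈ 5.1503)
f - 1*47504 = 84872/16479 - 1*47504 = 84872/16479 - 47504 = -782733544/16479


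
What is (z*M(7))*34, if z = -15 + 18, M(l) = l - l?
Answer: 0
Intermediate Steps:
M(l) = 0
z = 3
(z*M(7))*34 = (3*0)*34 = 0*34 = 0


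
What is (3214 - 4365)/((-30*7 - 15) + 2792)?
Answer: -1151/2567 ≈ -0.44838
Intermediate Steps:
(3214 - 4365)/((-30*7 - 15) + 2792) = -1151/((-210 - 15) + 2792) = -1151/(-225 + 2792) = -1151/2567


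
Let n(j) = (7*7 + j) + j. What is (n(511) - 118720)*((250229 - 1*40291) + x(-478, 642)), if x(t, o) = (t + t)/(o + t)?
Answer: -1012630708131/41 ≈ -2.4698e+10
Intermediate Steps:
x(t, o) = 2*t/(o + t) (x(t, o) = (2*t)/(o + t) = 2*t/(o + t))
n(j) = 49 + 2*j (n(j) = (49 + j) + j = 49 + 2*j)
(n(511) - 118720)*((250229 - 1*40291) + x(-478, 642)) = ((49 + 2*511) - 118720)*((250229 - 1*40291) + 2*(-478)/(642 - 478)) = ((49 + 1022) - 118720)*((250229 - 40291) + 2*(-478)/164) = (1071 - 118720)*(209938 + 2*(-478)*(1/164)) = -117649*(209938 - 239/41) = -117649*8607219/41 = -1012630708131/41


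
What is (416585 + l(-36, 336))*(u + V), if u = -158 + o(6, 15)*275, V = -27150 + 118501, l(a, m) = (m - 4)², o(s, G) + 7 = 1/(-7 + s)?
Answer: 46882313337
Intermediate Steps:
o(s, G) = -7 + 1/(-7 + s)
l(a, m) = (-4 + m)²
V = 91351
u = -2358 (u = -158 + ((50 - 7*6)/(-7 + 6))*275 = -158 + ((50 - 42)/(-1))*275 = -158 - 1*8*275 = -158 - 8*275 = -158 - 2200 = -2358)
(416585 + l(-36, 336))*(u + V) = (416585 + (-4 + 336)²)*(-2358 + 91351) = (416585 + 332²)*88993 = (416585 + 110224)*88993 = 526809*88993 = 46882313337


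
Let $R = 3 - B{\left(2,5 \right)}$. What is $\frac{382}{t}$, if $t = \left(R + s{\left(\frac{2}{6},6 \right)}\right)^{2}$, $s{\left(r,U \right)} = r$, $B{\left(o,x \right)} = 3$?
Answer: $3438$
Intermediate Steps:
$R = 0$ ($R = 3 - 3 = 0$)
$t = \frac{1}{9}$ ($t = \left(0 + \frac{2}{6}\right)^{2} = \left(0 + 2 \cdot \frac{1}{6}\right)^{2} = \left(0 + \frac{1}{3}\right)^{2} = \left(\frac{1}{3}\right)^{2} = \frac{1}{9} \approx 0.11111$)
$\frac{382}{t} = 382 \frac{1}{\frac{1}{9}} = 382 \cdot 9 = 3438$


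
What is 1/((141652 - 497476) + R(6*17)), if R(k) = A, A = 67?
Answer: -1/355757 ≈ -2.8109e-6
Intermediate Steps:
R(k) = 67
1/((141652 - 497476) + R(6*17)) = 1/((141652 - 497476) + 67) = 1/(-355824 + 67) = 1/(-355757) = -1/355757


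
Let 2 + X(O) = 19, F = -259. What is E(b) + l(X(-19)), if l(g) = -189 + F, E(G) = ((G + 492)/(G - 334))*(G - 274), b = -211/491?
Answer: -239843833/5374977 ≈ -44.622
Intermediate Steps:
b = -211/491 (b = -211*1/491 = -211/491 ≈ -0.42974)
X(O) = 17 (X(O) = -2 + 19 = 17)
E(G) = (-274 + G)*(492 + G)/(-334 + G) (E(G) = ((492 + G)/(-334 + G))*(-274 + G) = (-274 + G)*(492 + G)/(-334 + G))
l(g) = -448 (l(g) = -189 - 259 = -448)
E(b) + l(X(-19)) = (-134808 + (-211/491)**2 + 218*(-211/491))/(-334 - 211/491) - 448 = (-134808 + 44521/241081 - 45998/491)/(-164205/491) - 448 = -491/164205*(-32522187945/241081) - 448 = 2168145863/5374977 - 448 = -239843833/5374977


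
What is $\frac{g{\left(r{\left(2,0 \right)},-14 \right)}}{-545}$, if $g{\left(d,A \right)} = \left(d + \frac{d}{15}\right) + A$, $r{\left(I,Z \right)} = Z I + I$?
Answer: $\frac{178}{8175} \approx 0.021774$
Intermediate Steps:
$r{\left(I,Z \right)} = I + I Z$ ($r{\left(I,Z \right)} = I Z + I = I + I Z$)
$g{\left(d,A \right)} = A + \frac{16 d}{15}$ ($g{\left(d,A \right)} = \left(d + d \frac{1}{15}\right) + A = \left(d + \frac{d}{15}\right) + A = \frac{16 d}{15} + A = A + \frac{16 d}{15}$)
$\frac{g{\left(r{\left(2,0 \right)},-14 \right)}}{-545} = \frac{-14 + \frac{16 \cdot 2 \left(1 + 0\right)}{15}}{-545} = \left(-14 + \frac{16 \cdot 2 \cdot 1}{15}\right) \left(- \frac{1}{545}\right) = \left(-14 + \frac{16}{15} \cdot 2\right) \left(- \frac{1}{545}\right) = \left(-14 + \frac{32}{15}\right) \left(- \frac{1}{545}\right) = \left(- \frac{178}{15}\right) \left(- \frac{1}{545}\right) = \frac{178}{8175}$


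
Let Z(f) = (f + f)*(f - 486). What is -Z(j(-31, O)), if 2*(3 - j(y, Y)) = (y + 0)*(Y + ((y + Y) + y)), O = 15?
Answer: -965294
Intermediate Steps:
j(y, Y) = 3 - y*(2*Y + 2*y)/2 (j(y, Y) = 3 - (y + 0)*(Y + ((y + Y) + y))/2 = 3 - y*(Y + ((Y + y) + y))/2 = 3 - y*(Y + (Y + 2*y))/2 = 3 - y*(2*Y + 2*y)/2)
Z(f) = 2*f*(-486 + f) (Z(f) = (2*f)*(-486 + f) = 2*f*(-486 + f))
-Z(j(-31, O)) = -2*(3 - 1*(-31)² - 1*15*(-31))*(-486 + (3 - 1*(-31)² - 1*15*(-31))) = -2*(3 - 1*961 + 465)*(-486 + (3 - 1*961 + 465)) = -2*(3 - 961 + 465)*(-486 + (3 - 961 + 465)) = -2*(-493)*(-486 - 493) = -2*(-493)*(-979) = -1*965294 = -965294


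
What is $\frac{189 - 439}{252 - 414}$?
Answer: $\frac{125}{81} \approx 1.5432$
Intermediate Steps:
$\frac{189 - 439}{252 - 414} = - \frac{250}{-162} = \left(-250\right) \left(- \frac{1}{162}\right) = \frac{125}{81}$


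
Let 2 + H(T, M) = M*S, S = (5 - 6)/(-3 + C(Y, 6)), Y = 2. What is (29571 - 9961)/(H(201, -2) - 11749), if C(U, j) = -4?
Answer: -137270/82259 ≈ -1.6688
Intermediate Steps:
S = ⅐ (S = (5 - 6)/(-3 - 4) = -1/(-7) = -1*(-⅐) = ⅐ ≈ 0.14286)
H(T, M) = -2 + M/7 (H(T, M) = -2 + M*(⅐) = -2 + M/7)
(29571 - 9961)/(H(201, -2) - 11749) = (29571 - 9961)/((-2 + (⅐)*(-2)) - 11749) = 19610/((-2 - 2/7) - 11749) = 19610/(-16/7 - 11749) = 19610/(-82259/7) = 19610*(-7/82259) = -137270/82259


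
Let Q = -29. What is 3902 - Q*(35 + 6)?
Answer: 5091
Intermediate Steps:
3902 - Q*(35 + 6) = 3902 - (-29)*(35 + 6) = 3902 - (-29)*41 = 3902 - 1*(-1189) = 3902 + 1189 = 5091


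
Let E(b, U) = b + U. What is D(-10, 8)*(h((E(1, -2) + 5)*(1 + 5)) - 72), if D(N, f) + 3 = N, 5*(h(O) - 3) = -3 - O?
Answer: 4836/5 ≈ 967.20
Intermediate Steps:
E(b, U) = U + b
h(O) = 12/5 - O/5 (h(O) = 3 + (-3 - O)/5 = 3 + (-⅗ - O/5) = 12/5 - O/5)
D(N, f) = -3 + N
D(-10, 8)*(h((E(1, -2) + 5)*(1 + 5)) - 72) = (-3 - 10)*((12/5 - ((-2 + 1) + 5)*(1 + 5)/5) - 72) = -13*((12/5 - (-1 + 5)*6/5) - 72) = -13*((12/5 - 4*6/5) - 72) = -13*((12/5 - ⅕*24) - 72) = -13*((12/5 - 24/5) - 72) = -13*(-12/5 - 72) = -13*(-372/5) = 4836/5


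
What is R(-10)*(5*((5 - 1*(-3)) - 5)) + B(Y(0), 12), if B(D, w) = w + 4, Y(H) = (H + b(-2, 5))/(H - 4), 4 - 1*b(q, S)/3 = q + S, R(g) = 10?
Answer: 166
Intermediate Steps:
b(q, S) = 12 - 3*S - 3*q (b(q, S) = 12 - 3*(q + S) = 12 - 3*(S + q) = 12 + (-3*S - 3*q) = 12 - 3*S - 3*q)
Y(H) = (3 + H)/(-4 + H) (Y(H) = (H + (12 - 3*5 - 3*(-2)))/(H - 4) = (H + (12 - 15 + 6))/(-4 + H) = (H + 3)/(-4 + H) = (3 + H)/(-4 + H))
B(D, w) = 4 + w
R(-10)*(5*((5 - 1*(-3)) - 5)) + B(Y(0), 12) = 10*(5*((5 - 1*(-3)) - 5)) + (4 + 12) = 10*(5*((5 + 3) - 5)) + 16 = 10*(5*(8 - 5)) + 16 = 10*(5*3) + 16 = 10*15 + 16 = 150 + 16 = 166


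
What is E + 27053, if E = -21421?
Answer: 5632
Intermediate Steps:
E + 27053 = -21421 + 27053 = 5632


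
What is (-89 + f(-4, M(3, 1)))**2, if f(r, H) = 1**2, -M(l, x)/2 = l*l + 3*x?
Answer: 7744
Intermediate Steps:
M(l, x) = -6*x - 2*l**2 (M(l, x) = -2*(l*l + 3*x) = -2*(l**2 + 3*x) = -6*x - 2*l**2)
f(r, H) = 1
(-89 + f(-4, M(3, 1)))**2 = (-89 + 1)**2 = (-88)**2 = 7744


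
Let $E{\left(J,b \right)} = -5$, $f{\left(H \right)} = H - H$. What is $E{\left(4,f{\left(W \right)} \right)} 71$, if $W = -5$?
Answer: $-355$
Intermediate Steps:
$f{\left(H \right)} = 0$
$E{\left(4,f{\left(W \right)} \right)} 71 = \left(-5\right) 71 = -355$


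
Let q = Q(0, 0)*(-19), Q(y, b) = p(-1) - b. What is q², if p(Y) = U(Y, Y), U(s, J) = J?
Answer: 361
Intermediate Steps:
p(Y) = Y
Q(y, b) = -1 - b
q = 19 (q = (-1 - 1*0)*(-19) = (-1 + 0)*(-19) = -1*(-19) = 19)
q² = 19² = 361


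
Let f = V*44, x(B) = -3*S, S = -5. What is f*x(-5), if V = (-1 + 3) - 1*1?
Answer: 660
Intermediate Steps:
V = 1 (V = 2 - 1 = 1)
x(B) = 15 (x(B) = -3*(-5) = 15)
f = 44 (f = 1*44 = 44)
f*x(-5) = 44*15 = 660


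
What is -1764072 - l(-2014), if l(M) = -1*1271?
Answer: -1762801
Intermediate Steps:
l(M) = -1271
-1764072 - l(-2014) = -1764072 - 1*(-1271) = -1764072 + 1271 = -1762801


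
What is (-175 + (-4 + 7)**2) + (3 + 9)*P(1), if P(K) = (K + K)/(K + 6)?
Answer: -1138/7 ≈ -162.57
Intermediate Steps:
P(K) = 2*K/(6 + K) (P(K) = (2*K)/(6 + K) = 2*K/(6 + K))
(-175 + (-4 + 7)**2) + (3 + 9)*P(1) = (-175 + (-4 + 7)**2) + (3 + 9)*(2*1/(6 + 1)) = (-175 + 3**2) + 12*(2*1/7) = (-175 + 9) + 12*(2*1*(1/7)) = -166 + 12*(2/7) = -166 + 24/7 = -1138/7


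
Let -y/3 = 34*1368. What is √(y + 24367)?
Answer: 53*I*√41 ≈ 339.37*I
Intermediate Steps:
y = -139536 (y = -102*1368 = -3*46512 = -139536)
√(y + 24367) = √(-139536 + 24367) = √(-115169) = 53*I*√41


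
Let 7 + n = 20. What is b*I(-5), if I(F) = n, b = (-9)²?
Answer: 1053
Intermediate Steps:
n = 13 (n = -7 + 20 = 13)
b = 81
I(F) = 13
b*I(-5) = 81*13 = 1053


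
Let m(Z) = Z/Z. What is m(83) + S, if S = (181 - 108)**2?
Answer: 5330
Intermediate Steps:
m(Z) = 1
S = 5329 (S = 73**2 = 5329)
m(83) + S = 1 + 5329 = 5330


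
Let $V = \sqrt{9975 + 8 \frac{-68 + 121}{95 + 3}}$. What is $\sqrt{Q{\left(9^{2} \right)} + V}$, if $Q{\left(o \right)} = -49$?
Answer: $\frac{\sqrt{-2401 + 7 \sqrt{488987}}}{7} \approx 7.1342$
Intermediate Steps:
$V = \frac{\sqrt{488987}}{7}$ ($V = \sqrt{9975 + 8 \cdot \frac{53}{98}} = \sqrt{9975 + \frac{212}{49}} = \sqrt{\frac{488987}{49}} = \frac{\sqrt{488987}}{7} \approx 99.897$)
$\sqrt{Q{\left(9^{2} \right)} + V} = \sqrt{-49 + \frac{\sqrt{488987}}{7}}$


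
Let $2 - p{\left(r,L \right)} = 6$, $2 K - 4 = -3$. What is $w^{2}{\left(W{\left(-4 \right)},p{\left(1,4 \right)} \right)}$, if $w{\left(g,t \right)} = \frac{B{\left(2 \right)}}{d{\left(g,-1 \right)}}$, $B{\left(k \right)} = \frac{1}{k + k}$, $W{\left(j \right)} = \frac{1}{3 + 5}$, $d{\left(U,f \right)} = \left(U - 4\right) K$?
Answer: $\frac{16}{961} \approx 0.016649$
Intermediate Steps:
$K = \frac{1}{2}$ ($K = 2 + \frac{1}{2} \left(-3\right) = 2 - \frac{3}{2} = \frac{1}{2} \approx 0.5$)
$p{\left(r,L \right)} = -4$ ($p{\left(r,L \right)} = 2 - 6 = -4$)
$d{\left(U,f \right)} = -2 + \frac{U}{2}$ ($d{\left(U,f \right)} = \left(U - 4\right) \frac{1}{2} = \left(-4 + U\right) \frac{1}{2} = -2 + \frac{U}{2}$)
$W{\left(j \right)} = \frac{1}{8}$
$B{\left(k \right)} = \frac{1}{2 k}$
$w{\left(g,t \right)} = \frac{1}{4 \left(-2 + \frac{g}{2}\right)}$ ($w{\left(g,t \right)} = \frac{\frac{1}{2} \cdot \frac{1}{2}}{-2 + \frac{g}{2}} = \frac{1}{4 \left(-2 + \frac{g}{2}\right)}$)
$w^{2}{\left(W{\left(-4 \right)},p{\left(1,4 \right)} \right)} = \left(\frac{1}{2 \left(-4 + \frac{1}{8}\right)}\right)^{2} = \left(\frac{1}{2 \left(- \frac{31}{8}\right)}\right)^{2} = \left(\frac{1}{2} \left(- \frac{8}{31}\right)\right)^{2} = \left(- \frac{4}{31}\right)^{2} = \frac{16}{961}$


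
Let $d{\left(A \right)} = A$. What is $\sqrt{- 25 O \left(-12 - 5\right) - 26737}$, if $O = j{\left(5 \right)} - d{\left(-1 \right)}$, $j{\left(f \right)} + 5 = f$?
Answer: $2 i \sqrt{6578} \approx 162.21 i$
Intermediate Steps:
$j{\left(f \right)} = -5 + f$
$O = 1$ ($O = \left(-5 + 5\right) - -1 = 0 + 1 = 1$)
$\sqrt{- 25 O \left(-12 - 5\right) - 26737} = \sqrt{\left(-25\right) 1 \left(-12 - 5\right) - 26737} = \sqrt{\left(-25\right) \left(-17\right) - 26737} = \sqrt{425 - 26737} = \sqrt{-26312} = 2 i \sqrt{6578}$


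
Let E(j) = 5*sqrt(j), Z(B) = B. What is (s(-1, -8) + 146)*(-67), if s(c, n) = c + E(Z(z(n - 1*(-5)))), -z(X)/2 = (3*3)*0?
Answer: -9715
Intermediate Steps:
z(X) = 0 (z(X) = -2*3*3*0 = -18*0 = -2*0 = 0)
s(c, n) = c (s(c, n) = c + 5*sqrt(0) = c + 5*0 = c + 0 = c)
(s(-1, -8) + 146)*(-67) = (-1 + 146)*(-67) = 145*(-67) = -9715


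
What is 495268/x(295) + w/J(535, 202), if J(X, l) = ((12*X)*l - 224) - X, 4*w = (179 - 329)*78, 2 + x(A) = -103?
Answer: -23774361179/5040315 ≈ -4716.8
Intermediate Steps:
x(A) = -105 (x(A) = -2 - 103 = -105)
w = -2925 (w = ((179 - 329)*78)/4 = (-150*78)/4 = (¼)*(-11700) = -2925)
J(X, l) = -224 - X + 12*X*l (J(X, l) = (12*X*l - 224) - X = (-224 + 12*X*l) - X = -224 - X + 12*X*l)
495268/x(295) + w/J(535, 202) = 495268/(-105) - 2925/(-224 - 1*535 + 12*535*202) = 495268*(-1/105) - 2925/(-224 - 535 + 1296840) = -495268/105 - 2925/1296081 = -495268/105 - 2925*1/1296081 = -495268/105 - 325/144009 = -23774361179/5040315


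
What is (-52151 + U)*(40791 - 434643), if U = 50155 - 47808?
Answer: 19615405008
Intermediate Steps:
U = 2347
(-52151 + U)*(40791 - 434643) = (-52151 + 2347)*(40791 - 434643) = -49804*(-393852) = 19615405008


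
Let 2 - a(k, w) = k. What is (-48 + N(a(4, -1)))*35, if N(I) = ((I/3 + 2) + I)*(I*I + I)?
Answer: -5180/3 ≈ -1726.7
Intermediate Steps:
a(k, w) = 2 - k
N(I) = (2 + 4*I/3)*(I + I²) (N(I) = ((I*(⅓) + 2) + I)*(I² + I) = ((I/3 + 2) + I)*(I + I²) = ((2 + I/3) + I)*(I + I²) = (2 + 4*I/3)*(I + I²))
(-48 + N(a(4, -1)))*35 = (-48 + 2*(2 - 1*4)*(3 + 2*(2 - 1*4)² + 5*(2 - 1*4))/3)*35 = (-48 + 2*(2 - 4)*(3 + 2*(2 - 4)² + 5*(2 - 4))/3)*35 = (-48 + (⅔)*(-2)*(3 + 2*(-2)² + 5*(-2)))*35 = (-48 + (⅔)*(-2)*(3 + 2*4 - 10))*35 = (-48 + (⅔)*(-2)*(3 + 8 - 10))*35 = (-48 + (⅔)*(-2)*1)*35 = (-48 - 4/3)*35 = -148/3*35 = -5180/3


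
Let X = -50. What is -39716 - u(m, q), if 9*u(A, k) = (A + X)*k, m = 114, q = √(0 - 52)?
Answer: -39716 - 128*I*√13/9 ≈ -39716.0 - 51.279*I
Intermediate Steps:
q = 2*I*√13 (q = √(-52) = 2*I*√13 ≈ 7.2111*I)
u(A, k) = k*(-50 + A)/9 (u(A, k) = ((A - 50)*k)/9 = ((-50 + A)*k)/9 = (k*(-50 + A))/9 = k*(-50 + A)/9)
-39716 - u(m, q) = -39716 - 2*I*√13*(-50 + 114)/9 = -39716 - 2*I*√13*64/9 = -39716 - 128*I*√13/9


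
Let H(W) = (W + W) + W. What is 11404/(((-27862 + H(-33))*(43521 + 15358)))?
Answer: -11404/1646315719 ≈ -6.9270e-6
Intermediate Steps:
H(W) = 3*W (H(W) = 2*W + W = 3*W)
11404/(((-27862 + H(-33))*(43521 + 15358))) = 11404/(((-27862 + 3*(-33))*(43521 + 15358))) = 11404/(((-27862 - 99)*58879)) = 11404/((-27961*58879)) = 11404/(-1646315719) = 11404*(-1/1646315719) = -11404/1646315719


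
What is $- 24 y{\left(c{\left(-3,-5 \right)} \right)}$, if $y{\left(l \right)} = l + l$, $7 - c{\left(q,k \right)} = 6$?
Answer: $-48$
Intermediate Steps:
$c{\left(q,k \right)} = 1$ ($c{\left(q,k \right)} = 7 - 6 = 1$)
$y{\left(l \right)} = 2 l$
$- 24 y{\left(c{\left(-3,-5 \right)} \right)} = - 24 \cdot 2 \cdot 1 = \left(-24\right) 2 = -48$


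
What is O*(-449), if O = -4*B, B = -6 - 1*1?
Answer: -12572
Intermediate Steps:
B = -7 (B = -6 - 1 = -7)
O = 28 (O = -4*(-7) = 28)
O*(-449) = 28*(-449) = -12572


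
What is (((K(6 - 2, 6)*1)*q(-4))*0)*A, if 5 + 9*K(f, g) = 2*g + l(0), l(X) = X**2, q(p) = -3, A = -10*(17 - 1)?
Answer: 0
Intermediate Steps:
A = -160 (A = -10*16 = -160)
K(f, g) = -5/9 + 2*g/9 (K(f, g) = -5/9 + (2*g + 0**2)/9 = -5/9 + (2*g + 0)/9 = -5/9 + (2*g)/9 = -5/9 + 2*g/9)
(((K(6 - 2, 6)*1)*q(-4))*0)*A = ((((-5/9 + (2/9)*6)*1)*(-3))*0)*(-160) = ((((-5/9 + 4/3)*1)*(-3))*0)*(-160) = ((((7/9)*1)*(-3))*0)*(-160) = (((7/9)*(-3))*0)*(-160) = -7/3*0*(-160) = 0*(-160) = 0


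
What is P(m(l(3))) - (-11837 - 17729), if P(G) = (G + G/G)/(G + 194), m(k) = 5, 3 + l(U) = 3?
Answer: 5883640/199 ≈ 29566.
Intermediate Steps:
l(U) = 0 (l(U) = -3 + 3 = 0)
P(G) = (1 + G)/(194 + G) (P(G) = (G + 1)/(194 + G) = (1 + G)/(194 + G))
P(m(l(3))) - (-11837 - 17729) = (1 + 5)/(194 + 5) - (-11837 - 17729) = 6/199 - 1*(-29566) = (1/199)*6 + 29566 = 6/199 + 29566 = 5883640/199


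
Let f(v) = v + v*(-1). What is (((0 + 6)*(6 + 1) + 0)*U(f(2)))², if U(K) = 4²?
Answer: 451584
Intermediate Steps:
f(v) = 0 (f(v) = v - v = 0)
U(K) = 16
(((0 + 6)*(6 + 1) + 0)*U(f(2)))² = (((0 + 6)*(6 + 1) + 0)*16)² = ((6*7 + 0)*16)² = ((42 + 0)*16)² = (42*16)² = 672² = 451584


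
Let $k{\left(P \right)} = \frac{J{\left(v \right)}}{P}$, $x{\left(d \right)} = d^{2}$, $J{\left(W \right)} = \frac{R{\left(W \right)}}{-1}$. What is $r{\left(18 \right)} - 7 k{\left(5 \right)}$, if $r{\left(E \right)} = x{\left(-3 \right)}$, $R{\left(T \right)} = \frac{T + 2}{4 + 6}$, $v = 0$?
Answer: $\frac{232}{25} \approx 9.28$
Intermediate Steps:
$R{\left(T \right)} = \frac{1}{5} + \frac{T}{10}$ ($R{\left(T \right)} = \frac{2 + T}{10} = \left(2 + T\right) \frac{1}{10} = \frac{1}{5} + \frac{T}{10}$)
$J{\left(W \right)} = - \frac{1}{5} - \frac{W}{10}$ ($J{\left(W \right)} = \frac{\frac{1}{5} + \frac{W}{10}}{-1} = \left(\frac{1}{5} + \frac{W}{10}\right) \left(-1\right) = - \frac{1}{5} - \frac{W}{10}$)
$k{\left(P \right)} = - \frac{1}{5 P}$ ($k{\left(P \right)} = \frac{- \frac{1}{5} - 0}{P} = \frac{- \frac{1}{5} + 0}{P} = - \frac{1}{5 P}$)
$r{\left(E \right)} = 9$ ($r{\left(E \right)} = \left(-3\right)^{2} = 9$)
$r{\left(18 \right)} - 7 k{\left(5 \right)} = 9 - 7 \left(- \frac{1}{5 \cdot 5}\right) = 9 - 7 \left(\left(- \frac{1}{5}\right) \frac{1}{5}\right) = 9 - - \frac{7}{25} = 9 + \frac{7}{25} = \frac{232}{25}$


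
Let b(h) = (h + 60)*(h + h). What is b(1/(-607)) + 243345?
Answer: 89660149067/368449 ≈ 2.4334e+5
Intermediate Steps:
b(h) = 2*h*(60 + h) (b(h) = (60 + h)*(2*h) = 2*h*(60 + h))
b(1/(-607)) + 243345 = 2*(60 + 1/(-607))/(-607) + 243345 = 2*(-1/607)*(60 - 1/607) + 243345 = 2*(-1/607)*(36419/607) + 243345 = -72838/368449 + 243345 = 89660149067/368449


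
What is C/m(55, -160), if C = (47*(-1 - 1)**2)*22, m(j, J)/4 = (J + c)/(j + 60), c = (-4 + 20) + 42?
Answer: -59455/51 ≈ -1165.8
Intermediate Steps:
c = 58 (c = 16 + 42 = 58)
m(j, J) = 4*(58 + J)/(60 + j) (m(j, J) = 4*((J + 58)/(j + 60)) = 4*((58 + J)/(60 + j)) = 4*(58 + J)/(60 + j))
C = 4136 (C = (47*(-2)**2)*22 = (47*4)*22 = 188*22 = 4136)
C/m(55, -160) = 4136/((4*(58 - 160)/(60 + 55))) = 4136/((4*(-102)/115)) = 4136/((4*(1/115)*(-102))) = 4136/(-408/115) = 4136*(-115/408) = -59455/51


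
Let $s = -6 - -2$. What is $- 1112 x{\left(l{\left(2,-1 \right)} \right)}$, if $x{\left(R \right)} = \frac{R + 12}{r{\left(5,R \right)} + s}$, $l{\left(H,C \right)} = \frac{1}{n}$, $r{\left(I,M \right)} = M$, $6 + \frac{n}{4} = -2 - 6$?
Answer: $\frac{746152}{225} \approx 3316.2$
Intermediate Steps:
$n = -56$ ($n = -24 + 4 \left(-2 - 6\right) = -24 + 4 \left(-8\right) = -24 - 32 = -56$)
$s = -4$ ($s = -6 + 2 = -4$)
$l{\left(H,C \right)} = - \frac{1}{56}$ ($l{\left(H,C \right)} = \frac{1}{-56} = - \frac{1}{56}$)
$x{\left(R \right)} = \frac{12 + R}{-4 + R}$ ($x{\left(R \right)} = \frac{R + 12}{R - 4} = \frac{12 + R}{-4 + R}$)
$- 1112 x{\left(l{\left(2,-1 \right)} \right)} = - 1112 \frac{12 - \frac{1}{56}}{-4 - \frac{1}{56}} = - 1112 \frac{1}{- \frac{225}{56}} \cdot \frac{671}{56} = - 1112 \left(\left(- \frac{56}{225}\right) \frac{671}{56}\right) = \left(-1112\right) \left(- \frac{671}{225}\right) = \frac{746152}{225}$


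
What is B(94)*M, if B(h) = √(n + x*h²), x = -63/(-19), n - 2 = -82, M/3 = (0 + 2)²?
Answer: 264*√21793/19 ≈ 2051.2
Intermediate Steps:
M = 12 (M = 3*(0 + 2)² = 3*2² = 3*4 = 12)
n = -80 (n = 2 - 82 = -80)
x = 63/19 (x = -63*(-1/19) = 63/19 ≈ 3.3158)
B(h) = √(-80 + 63*h²/19)
B(94)*M = (√(-28880 + 1197*94²)/19)*12 = (√(-28880 + 1197*8836)/19)*12 = (√(-28880 + 10576692)/19)*12 = (√10547812/19)*12 = ((22*√21793)/19)*12 = (22*√21793/19)*12 = 264*√21793/19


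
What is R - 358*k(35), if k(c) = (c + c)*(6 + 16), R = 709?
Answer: -550611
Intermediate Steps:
k(c) = 44*c (k(c) = (2*c)*22 = 44*c)
R - 358*k(35) = 709 - 15752*35 = 709 - 358*1540 = 709 - 551320 = -550611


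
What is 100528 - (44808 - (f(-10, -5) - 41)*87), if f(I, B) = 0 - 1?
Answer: 52066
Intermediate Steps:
f(I, B) = -1
100528 - (44808 - (f(-10, -5) - 41)*87) = 100528 - (44808 - (-1 - 41)*87) = 100528 - (44808 - (-42)*87) = 100528 - (44808 - 1*(-3654)) = 100528 - (44808 + 3654) = 100528 - 1*48462 = 100528 - 48462 = 52066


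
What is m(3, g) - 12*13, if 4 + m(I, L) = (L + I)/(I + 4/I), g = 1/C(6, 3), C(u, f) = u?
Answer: -4141/26 ≈ -159.27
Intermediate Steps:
g = ⅙ (g = 1/6 = 1*(⅙) = ⅙ ≈ 0.16667)
m(I, L) = -4 + (I + L)/(I + 4/I) (m(I, L) = -4 + (L + I)/(I + 4/I) = -4 + (I + L)/(I + 4/I))
m(3, g) - 12*13 = (-16 - 3*3² + 3*(⅙))/(4 + 3²) - 12*13 = (-16 - 3*9 + ½)/(4 + 9) - 156 = (-16 - 27 + ½)/13 - 156 = (1/13)*(-85/2) - 156 = -85/26 - 156 = -4141/26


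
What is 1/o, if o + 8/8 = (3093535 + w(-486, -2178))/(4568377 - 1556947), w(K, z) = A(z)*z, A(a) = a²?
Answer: -3011430/10331661647 ≈ -0.00029148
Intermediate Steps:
w(K, z) = z³ (w(K, z) = z²*z = z³)
o = -10331661647/3011430 (o = -1 + (3093535 + (-2178)³)/(4568377 - 1556947) = -1 + (3093535 - 10331743752)/3011430 = -1 - 10328650217*1/3011430 = -1 - 10328650217/3011430 = -10331661647/3011430 ≈ -3430.8)
1/o = 1/(-10331661647/3011430) = -3011430/10331661647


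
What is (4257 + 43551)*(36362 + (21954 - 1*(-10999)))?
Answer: 3313811520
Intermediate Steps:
(4257 + 43551)*(36362 + (21954 - 1*(-10999))) = 47808*(36362 + (21954 + 10999)) = 47808*(36362 + 32953) = 47808*69315 = 3313811520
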